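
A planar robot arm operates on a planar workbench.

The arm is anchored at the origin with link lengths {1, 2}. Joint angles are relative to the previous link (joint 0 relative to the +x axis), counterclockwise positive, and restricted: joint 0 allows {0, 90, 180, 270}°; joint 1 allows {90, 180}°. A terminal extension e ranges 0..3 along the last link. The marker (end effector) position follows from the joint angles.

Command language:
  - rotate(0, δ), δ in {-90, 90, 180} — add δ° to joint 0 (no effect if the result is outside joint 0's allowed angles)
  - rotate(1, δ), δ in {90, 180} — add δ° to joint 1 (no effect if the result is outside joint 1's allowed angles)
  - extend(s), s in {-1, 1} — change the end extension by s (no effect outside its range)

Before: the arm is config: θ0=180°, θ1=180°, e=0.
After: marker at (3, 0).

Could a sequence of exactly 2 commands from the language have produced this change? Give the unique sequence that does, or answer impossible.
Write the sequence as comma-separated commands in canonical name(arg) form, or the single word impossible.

initial: config: θ0=180°, θ1=180°, e=0
[1] after extend(1): config: θ0=180°, θ1=180°, e=1
[2] after extend(1): config: θ0=180°, θ1=180°, e=2
no other 2-command option fits: unique.

extend(1), extend(1)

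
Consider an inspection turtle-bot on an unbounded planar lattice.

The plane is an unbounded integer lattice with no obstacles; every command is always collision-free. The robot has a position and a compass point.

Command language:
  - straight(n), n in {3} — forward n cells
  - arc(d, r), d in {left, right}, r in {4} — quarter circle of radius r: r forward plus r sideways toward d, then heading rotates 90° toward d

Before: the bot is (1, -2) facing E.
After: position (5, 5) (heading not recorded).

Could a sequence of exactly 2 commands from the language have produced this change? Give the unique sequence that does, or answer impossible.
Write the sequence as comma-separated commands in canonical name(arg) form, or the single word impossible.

arc(left, 4), straight(3)

key: running straight(3) before arc(left, 4) would end elsewhere — order is forced
initial: (1, -2) facing E
step 1 (arc(left, 4)): (5, 2) facing N
step 2 (straight(3)): (5, 5) facing N
no rival 2-sequence matches.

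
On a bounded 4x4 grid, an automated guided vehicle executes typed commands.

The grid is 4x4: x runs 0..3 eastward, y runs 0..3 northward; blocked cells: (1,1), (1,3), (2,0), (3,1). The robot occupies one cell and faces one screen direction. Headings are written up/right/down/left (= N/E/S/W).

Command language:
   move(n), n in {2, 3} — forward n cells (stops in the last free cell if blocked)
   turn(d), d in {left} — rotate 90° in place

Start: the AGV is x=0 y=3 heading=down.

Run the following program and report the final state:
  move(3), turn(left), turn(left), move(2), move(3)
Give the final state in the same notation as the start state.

x=0 y=3 heading=up

t0: x=0 y=3 heading=down
[1] after move(3): x=0 y=0 heading=down
[2] after turn(left): x=0 y=0 heading=right
[3] after turn(left): x=0 y=0 heading=up
[4] after move(2): x=0 y=2 heading=up
[5] after move(3): x=0 y=3 heading=up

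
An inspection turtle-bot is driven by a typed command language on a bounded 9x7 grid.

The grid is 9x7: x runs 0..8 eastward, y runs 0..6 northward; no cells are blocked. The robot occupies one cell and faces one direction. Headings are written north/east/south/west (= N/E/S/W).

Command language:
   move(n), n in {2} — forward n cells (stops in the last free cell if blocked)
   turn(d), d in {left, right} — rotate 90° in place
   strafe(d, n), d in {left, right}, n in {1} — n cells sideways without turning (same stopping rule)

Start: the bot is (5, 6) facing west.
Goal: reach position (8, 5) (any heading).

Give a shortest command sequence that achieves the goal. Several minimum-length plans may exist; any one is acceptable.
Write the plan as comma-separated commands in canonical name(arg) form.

t0: (5, 6) facing west
1. turn(right) → (5, 6) facing north
2. turn(right) → (5, 6) facing east
3. strafe(right, 1) → (5, 5) facing east
4. move(2) → (7, 5) facing east
5. move(2) → (8, 5) facing east
shorter routes all fall short; 5 is best.

turn(right), turn(right), strafe(right, 1), move(2), move(2)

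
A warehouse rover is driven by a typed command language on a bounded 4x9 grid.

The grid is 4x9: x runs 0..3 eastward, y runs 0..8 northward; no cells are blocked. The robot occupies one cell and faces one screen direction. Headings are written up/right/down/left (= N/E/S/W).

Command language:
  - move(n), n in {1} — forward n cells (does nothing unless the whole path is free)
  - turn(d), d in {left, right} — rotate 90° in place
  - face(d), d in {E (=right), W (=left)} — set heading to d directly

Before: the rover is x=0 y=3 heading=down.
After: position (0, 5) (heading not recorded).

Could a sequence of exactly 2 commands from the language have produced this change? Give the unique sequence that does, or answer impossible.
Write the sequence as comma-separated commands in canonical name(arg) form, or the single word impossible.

impossible

no 2-step route produces this change.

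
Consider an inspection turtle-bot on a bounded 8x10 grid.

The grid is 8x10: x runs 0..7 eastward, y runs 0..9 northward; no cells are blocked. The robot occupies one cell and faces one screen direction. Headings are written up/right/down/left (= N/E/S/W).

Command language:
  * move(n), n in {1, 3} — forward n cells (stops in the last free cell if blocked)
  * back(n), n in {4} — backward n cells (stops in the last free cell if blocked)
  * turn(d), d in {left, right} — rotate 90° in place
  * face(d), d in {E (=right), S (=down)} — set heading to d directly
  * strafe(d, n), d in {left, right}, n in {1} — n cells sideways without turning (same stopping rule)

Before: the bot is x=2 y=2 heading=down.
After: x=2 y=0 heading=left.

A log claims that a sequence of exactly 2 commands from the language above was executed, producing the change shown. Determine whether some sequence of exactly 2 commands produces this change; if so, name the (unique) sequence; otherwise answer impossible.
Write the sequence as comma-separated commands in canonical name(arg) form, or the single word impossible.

key: move(3) runs into the grid edge before its full distance
begin: x=2 y=2 heading=down
t=1 move(3) ⇒ x=2 y=0 heading=down
t=2 turn(right) ⇒ x=2 y=0 heading=left
all 81 alternatives checked — unique.

move(3), turn(right)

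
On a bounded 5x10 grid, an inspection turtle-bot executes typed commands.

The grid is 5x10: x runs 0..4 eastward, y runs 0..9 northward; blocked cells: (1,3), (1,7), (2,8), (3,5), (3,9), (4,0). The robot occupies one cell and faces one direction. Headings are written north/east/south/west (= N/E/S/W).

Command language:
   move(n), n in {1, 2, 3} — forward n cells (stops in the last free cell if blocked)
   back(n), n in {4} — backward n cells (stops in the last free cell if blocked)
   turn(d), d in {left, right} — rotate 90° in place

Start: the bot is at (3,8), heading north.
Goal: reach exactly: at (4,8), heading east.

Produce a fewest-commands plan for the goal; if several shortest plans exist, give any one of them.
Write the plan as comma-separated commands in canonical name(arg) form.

from: at (3,8), heading north
[1] after turn(right): at (3,8), heading east
[2] after move(2): at (4,8), heading east
minimal: 2 command(s), checked below 2.

turn(right), move(2)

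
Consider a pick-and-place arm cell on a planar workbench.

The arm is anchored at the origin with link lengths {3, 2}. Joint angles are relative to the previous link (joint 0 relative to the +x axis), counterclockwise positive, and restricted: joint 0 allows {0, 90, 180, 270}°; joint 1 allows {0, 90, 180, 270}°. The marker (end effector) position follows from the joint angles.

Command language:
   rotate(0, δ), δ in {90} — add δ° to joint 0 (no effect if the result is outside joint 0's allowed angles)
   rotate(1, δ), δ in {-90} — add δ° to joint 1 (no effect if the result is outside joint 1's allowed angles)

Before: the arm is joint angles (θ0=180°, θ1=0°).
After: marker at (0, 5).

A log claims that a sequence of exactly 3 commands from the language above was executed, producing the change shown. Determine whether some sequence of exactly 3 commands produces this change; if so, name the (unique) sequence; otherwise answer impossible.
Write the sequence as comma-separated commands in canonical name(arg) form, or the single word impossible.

rotate(0, 90), rotate(0, 90), rotate(0, 90)

from: joint angles (θ0=180°, θ1=0°)
t=1 rotate(0, 90) ⇒ joint angles (θ0=270°, θ1=0°)
t=2 rotate(0, 90) ⇒ joint angles (θ0=0°, θ1=0°)
t=3 rotate(0, 90) ⇒ joint angles (θ0=90°, θ1=0°)
no rival 3-sequence matches.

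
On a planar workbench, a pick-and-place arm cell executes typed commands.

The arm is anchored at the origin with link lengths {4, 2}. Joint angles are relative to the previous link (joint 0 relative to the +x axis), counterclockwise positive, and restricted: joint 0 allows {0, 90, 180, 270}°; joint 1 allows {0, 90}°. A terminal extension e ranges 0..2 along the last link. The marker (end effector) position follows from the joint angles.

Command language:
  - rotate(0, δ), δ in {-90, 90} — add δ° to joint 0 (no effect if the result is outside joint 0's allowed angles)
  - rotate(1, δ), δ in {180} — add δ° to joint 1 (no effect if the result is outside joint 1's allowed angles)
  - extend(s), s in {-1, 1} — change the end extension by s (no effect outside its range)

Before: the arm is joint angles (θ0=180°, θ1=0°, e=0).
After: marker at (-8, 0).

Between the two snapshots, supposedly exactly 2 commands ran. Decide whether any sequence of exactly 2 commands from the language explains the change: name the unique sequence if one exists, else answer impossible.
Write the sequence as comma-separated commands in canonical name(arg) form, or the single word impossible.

from: joint angles (θ0=180°, θ1=0°, e=0)
t=1 extend(1) ⇒ joint angles (θ0=180°, θ1=0°, e=1)
t=2 extend(1) ⇒ joint angles (θ0=180°, θ1=0°, e=2)
all 25 alternatives checked — unique.

extend(1), extend(1)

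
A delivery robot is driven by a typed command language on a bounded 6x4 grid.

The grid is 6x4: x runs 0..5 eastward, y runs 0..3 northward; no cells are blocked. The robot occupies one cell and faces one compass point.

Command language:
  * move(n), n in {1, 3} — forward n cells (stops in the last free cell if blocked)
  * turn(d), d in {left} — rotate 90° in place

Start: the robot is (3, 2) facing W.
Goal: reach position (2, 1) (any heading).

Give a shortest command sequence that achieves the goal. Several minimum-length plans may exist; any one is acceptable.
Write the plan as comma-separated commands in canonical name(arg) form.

begin: (3, 2) facing W
t=1 move(1) ⇒ (2, 2) facing W
t=2 turn(left) ⇒ (2, 2) facing S
t=3 move(1) ⇒ (2, 1) facing S
shorter routes all fall short; 3 is best.

move(1), turn(left), move(1)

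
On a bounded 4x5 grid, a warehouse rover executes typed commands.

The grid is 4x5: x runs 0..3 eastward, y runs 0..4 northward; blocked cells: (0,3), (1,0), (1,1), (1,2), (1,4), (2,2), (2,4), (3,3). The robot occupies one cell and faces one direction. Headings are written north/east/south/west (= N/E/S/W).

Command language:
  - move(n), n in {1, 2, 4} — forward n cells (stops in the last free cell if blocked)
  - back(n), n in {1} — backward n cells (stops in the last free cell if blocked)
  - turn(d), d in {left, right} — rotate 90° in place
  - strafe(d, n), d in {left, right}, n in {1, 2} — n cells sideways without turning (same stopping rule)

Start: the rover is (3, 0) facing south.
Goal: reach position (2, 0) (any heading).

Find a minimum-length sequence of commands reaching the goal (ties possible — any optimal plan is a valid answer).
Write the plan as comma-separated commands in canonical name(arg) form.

initial: (3, 0) facing south
1. strafe(right, 2) → (2, 0) facing south
no 0-step plan works, so 1 is optimal.

strafe(right, 2)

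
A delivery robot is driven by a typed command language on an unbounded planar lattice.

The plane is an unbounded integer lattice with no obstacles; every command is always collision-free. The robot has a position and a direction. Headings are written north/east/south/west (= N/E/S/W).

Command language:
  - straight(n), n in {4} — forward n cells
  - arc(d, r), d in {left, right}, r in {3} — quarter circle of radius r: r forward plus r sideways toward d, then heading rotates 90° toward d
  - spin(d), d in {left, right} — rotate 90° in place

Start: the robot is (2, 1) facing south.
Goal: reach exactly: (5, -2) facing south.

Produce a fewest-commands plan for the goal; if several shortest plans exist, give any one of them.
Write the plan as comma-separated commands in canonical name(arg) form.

from: (2, 1) facing south
t=1 spin(left) ⇒ (2, 1) facing east
t=2 arc(right, 3) ⇒ (5, -2) facing south
minimal: 2 command(s), checked below 2.

spin(left), arc(right, 3)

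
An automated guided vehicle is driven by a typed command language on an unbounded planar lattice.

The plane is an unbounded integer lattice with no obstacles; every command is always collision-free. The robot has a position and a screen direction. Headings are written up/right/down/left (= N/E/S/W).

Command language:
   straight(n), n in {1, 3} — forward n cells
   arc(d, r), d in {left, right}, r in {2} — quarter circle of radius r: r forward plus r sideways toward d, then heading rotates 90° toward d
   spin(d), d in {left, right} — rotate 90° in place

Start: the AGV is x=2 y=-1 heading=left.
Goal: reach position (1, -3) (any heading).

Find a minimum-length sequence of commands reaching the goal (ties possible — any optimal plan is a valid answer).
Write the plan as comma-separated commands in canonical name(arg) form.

begin: x=2 y=-1 heading=left
[1] after straight(3): x=-1 y=-1 heading=left
[2] after spin(left): x=-1 y=-1 heading=down
[3] after arc(left, 2): x=1 y=-3 heading=right
minimal: 3 command(s), checked below 3.

straight(3), spin(left), arc(left, 2)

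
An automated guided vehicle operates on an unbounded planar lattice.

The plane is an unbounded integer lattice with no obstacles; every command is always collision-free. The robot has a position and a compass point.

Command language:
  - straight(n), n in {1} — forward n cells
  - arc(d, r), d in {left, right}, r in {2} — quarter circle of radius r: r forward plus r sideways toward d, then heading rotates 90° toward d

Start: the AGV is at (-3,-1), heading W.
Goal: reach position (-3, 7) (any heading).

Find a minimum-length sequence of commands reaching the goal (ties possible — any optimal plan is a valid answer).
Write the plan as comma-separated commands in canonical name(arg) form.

arc(right, 2), arc(right, 2), arc(left, 2), arc(left, 2)

begin: at (-3,-1), heading W
t=1 arc(right, 2) ⇒ at (-5,1), heading N
t=2 arc(right, 2) ⇒ at (-3,3), heading E
t=3 arc(left, 2) ⇒ at (-1,5), heading N
t=4 arc(left, 2) ⇒ at (-3,7), heading W
minimal: 4 command(s), checked below 4.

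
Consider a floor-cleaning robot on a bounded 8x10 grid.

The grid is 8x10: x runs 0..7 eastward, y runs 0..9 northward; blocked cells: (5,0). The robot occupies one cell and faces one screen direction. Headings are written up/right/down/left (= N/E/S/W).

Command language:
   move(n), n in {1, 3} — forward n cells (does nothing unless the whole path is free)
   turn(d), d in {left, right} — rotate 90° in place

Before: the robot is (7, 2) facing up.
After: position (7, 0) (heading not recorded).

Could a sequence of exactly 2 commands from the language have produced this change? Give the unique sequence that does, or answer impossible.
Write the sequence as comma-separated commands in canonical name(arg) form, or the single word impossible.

impossible

all 16 sequences checked — none match.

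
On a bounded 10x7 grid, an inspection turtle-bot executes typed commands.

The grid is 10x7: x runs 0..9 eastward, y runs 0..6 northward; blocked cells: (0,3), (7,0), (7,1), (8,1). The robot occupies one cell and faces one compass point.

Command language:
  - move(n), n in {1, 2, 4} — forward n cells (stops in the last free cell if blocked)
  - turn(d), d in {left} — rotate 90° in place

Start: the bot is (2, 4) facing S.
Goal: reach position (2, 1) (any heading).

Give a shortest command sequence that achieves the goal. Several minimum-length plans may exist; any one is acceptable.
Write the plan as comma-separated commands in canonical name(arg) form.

start: (2, 4) facing S
t=1 move(2) ⇒ (2, 2) facing S
t=2 move(1) ⇒ (2, 1) facing S
no 1-step plan works, so 2 is optimal.

move(2), move(1)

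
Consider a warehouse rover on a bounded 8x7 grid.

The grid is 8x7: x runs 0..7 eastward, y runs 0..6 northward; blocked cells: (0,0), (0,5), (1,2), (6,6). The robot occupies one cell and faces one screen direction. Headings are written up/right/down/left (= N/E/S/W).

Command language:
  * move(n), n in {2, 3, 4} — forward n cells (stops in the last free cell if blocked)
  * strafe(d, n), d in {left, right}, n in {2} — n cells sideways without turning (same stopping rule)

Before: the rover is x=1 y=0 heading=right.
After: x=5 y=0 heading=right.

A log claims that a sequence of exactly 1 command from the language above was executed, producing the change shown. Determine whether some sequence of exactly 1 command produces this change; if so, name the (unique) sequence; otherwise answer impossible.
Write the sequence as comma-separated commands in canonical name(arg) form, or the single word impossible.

key: still facing E — the one step turns nothing
t0: x=1 y=0 heading=right
step 1 (move(4)): x=5 y=0 heading=right
all 5 alternatives checked — unique.

move(4)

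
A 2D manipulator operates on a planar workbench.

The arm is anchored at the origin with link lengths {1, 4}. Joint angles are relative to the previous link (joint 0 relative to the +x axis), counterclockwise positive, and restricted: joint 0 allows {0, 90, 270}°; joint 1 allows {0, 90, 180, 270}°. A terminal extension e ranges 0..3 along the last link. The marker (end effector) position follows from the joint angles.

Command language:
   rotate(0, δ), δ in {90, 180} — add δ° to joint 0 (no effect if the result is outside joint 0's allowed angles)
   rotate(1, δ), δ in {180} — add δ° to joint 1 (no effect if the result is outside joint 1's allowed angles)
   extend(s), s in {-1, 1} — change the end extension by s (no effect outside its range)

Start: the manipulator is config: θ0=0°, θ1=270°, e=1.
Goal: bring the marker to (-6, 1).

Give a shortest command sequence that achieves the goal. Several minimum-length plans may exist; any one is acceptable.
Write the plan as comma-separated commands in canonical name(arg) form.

start: config: θ0=0°, θ1=270°, e=1
1. rotate(0, 90) → config: θ0=90°, θ1=270°, e=1
2. rotate(1, 180) → config: θ0=90°, θ1=90°, e=1
3. extend(1) → config: θ0=90°, θ1=90°, e=2
minimal: 3 command(s), checked below 3.

rotate(0, 90), rotate(1, 180), extend(1)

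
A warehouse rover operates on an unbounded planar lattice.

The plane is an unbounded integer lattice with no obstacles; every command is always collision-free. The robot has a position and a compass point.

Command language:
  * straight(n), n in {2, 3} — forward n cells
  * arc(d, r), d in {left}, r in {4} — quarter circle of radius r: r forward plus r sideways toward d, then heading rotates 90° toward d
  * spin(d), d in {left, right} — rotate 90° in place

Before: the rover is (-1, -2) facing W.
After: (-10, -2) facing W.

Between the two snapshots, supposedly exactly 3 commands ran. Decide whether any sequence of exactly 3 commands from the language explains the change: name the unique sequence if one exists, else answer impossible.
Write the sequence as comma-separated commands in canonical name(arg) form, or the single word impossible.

straight(3), straight(3), straight(3)

key: heading stays W — no command in the sequence turns
start: (-1, -2) facing W
step 1 (straight(3)): (-4, -2) facing W
step 2 (straight(3)): (-7, -2) facing W
step 3 (straight(3)): (-10, -2) facing W
no rival 3-sequence matches.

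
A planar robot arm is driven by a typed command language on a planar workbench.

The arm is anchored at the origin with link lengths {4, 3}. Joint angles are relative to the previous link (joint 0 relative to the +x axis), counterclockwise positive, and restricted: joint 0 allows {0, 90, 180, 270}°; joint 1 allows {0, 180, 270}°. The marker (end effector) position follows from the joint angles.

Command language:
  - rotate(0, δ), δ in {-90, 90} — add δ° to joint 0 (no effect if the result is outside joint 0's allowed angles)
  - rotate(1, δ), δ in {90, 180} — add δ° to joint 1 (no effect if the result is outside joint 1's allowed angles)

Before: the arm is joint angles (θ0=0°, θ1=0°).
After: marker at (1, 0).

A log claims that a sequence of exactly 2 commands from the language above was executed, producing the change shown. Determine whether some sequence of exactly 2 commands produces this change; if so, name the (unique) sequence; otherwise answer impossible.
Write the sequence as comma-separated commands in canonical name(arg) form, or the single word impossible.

rotate(1, 90), rotate(1, 180)

key: running rotate(1, 180) before rotate(1, 90) would end elsewhere — order is forced
begin: joint angles (θ0=0°, θ1=0°)
1. rotate(1, 90) → joint angles (θ0=0°, θ1=0°)
2. rotate(1, 180) → joint angles (θ0=0°, θ1=180°)
uniquely the one of 16 2-step routes that fits.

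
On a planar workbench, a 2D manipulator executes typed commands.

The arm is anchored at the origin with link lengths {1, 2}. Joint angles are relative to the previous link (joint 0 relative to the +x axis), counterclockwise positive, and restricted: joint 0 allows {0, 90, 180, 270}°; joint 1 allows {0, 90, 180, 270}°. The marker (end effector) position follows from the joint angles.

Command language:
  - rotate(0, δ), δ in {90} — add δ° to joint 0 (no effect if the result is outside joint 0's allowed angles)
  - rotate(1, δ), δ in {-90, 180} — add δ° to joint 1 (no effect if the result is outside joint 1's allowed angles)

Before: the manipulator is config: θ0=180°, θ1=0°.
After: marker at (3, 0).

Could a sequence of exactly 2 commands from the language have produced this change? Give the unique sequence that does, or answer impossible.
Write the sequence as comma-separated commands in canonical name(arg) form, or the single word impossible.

begin: config: θ0=180°, θ1=0°
[1] after rotate(0, 90): config: θ0=270°, θ1=0°
[2] after rotate(0, 90): config: θ0=0°, θ1=0°
uniquely the one of 9 2-step routes that fits.

rotate(0, 90), rotate(0, 90)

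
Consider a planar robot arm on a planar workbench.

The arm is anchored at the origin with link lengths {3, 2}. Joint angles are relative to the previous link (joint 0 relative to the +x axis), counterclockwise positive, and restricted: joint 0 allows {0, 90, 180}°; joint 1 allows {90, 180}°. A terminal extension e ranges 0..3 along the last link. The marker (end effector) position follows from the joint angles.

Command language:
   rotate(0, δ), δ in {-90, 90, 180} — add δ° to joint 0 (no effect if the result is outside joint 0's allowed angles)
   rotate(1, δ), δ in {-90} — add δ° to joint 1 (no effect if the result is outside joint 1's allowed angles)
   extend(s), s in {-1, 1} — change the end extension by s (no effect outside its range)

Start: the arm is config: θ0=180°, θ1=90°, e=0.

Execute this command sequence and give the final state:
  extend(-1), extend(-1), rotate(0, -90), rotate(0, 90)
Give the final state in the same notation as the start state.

config: θ0=180°, θ1=90°, e=0

begin: config: θ0=180°, θ1=90°, e=0
1. extend(-1) → config: θ0=180°, θ1=90°, e=0
2. extend(-1) → config: θ0=180°, θ1=90°, e=0
3. rotate(0, -90) → config: θ0=90°, θ1=90°, e=0
4. rotate(0, 90) → config: θ0=180°, θ1=90°, e=0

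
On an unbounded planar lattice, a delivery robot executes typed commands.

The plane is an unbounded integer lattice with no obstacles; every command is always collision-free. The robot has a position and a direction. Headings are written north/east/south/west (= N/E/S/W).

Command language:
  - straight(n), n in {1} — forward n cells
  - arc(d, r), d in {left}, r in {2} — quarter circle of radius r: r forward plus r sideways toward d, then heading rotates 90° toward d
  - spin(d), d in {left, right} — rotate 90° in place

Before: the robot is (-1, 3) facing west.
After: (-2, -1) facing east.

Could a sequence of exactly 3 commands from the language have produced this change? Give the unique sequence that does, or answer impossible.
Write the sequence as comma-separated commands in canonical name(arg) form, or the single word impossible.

key: order matters: swapping straight(1) and arc(left, 2) lands elsewhere
initial: (-1, 3) facing west
t=1 straight(1) ⇒ (-2, 3) facing west
t=2 arc(left, 2) ⇒ (-4, 1) facing south
t=3 arc(left, 2) ⇒ (-2, -1) facing east
no other 3-command option fits: unique.

straight(1), arc(left, 2), arc(left, 2)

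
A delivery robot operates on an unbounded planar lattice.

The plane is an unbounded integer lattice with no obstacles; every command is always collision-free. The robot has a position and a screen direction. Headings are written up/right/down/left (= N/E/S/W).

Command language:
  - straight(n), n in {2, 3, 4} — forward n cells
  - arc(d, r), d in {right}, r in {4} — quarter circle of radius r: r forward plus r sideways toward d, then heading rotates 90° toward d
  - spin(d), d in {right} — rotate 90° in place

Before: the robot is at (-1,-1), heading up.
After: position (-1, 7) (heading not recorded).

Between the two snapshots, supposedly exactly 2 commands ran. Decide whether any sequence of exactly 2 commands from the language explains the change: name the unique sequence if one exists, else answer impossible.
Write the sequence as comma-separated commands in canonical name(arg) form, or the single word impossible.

initial: at (-1,-1), heading up
[1] after straight(4): at (-1,3), heading up
[2] after straight(4): at (-1,7), heading up
all 25 alternatives checked — unique.

straight(4), straight(4)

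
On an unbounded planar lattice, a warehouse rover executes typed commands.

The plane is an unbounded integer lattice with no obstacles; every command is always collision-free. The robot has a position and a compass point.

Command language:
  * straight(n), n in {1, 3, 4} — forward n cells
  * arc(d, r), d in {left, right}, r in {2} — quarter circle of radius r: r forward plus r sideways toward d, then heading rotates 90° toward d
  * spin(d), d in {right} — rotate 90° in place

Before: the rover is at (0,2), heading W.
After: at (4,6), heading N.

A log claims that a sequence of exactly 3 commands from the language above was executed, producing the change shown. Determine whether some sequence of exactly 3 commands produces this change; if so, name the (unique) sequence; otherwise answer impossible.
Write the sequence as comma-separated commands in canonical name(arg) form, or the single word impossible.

spin(right), arc(right, 2), arc(left, 2)

key: position moved to (4,6) AND the heading swung to N — translation plus rotation needed
start: at (0,2), heading W
step 1 (spin(right)): at (0,2), heading N
step 2 (arc(right, 2)): at (2,4), heading E
step 3 (arc(left, 2)): at (4,6), heading N
uniquely the one of 216 3-step routes that fits.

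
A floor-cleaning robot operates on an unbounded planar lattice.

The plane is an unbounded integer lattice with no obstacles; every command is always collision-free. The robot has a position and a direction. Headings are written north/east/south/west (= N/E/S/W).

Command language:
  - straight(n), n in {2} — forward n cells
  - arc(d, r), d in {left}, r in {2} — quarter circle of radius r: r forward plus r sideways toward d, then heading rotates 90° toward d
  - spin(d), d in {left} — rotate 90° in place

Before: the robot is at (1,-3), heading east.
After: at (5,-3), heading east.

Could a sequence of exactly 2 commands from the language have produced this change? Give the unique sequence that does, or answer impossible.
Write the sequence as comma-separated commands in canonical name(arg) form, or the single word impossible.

key: still facing E at the end — nothing in the sequence rotates
from: at (1,-3), heading east
1. straight(2) → at (3,-3), heading east
2. straight(2) → at (5,-3), heading east
no rival 2-sequence matches.

straight(2), straight(2)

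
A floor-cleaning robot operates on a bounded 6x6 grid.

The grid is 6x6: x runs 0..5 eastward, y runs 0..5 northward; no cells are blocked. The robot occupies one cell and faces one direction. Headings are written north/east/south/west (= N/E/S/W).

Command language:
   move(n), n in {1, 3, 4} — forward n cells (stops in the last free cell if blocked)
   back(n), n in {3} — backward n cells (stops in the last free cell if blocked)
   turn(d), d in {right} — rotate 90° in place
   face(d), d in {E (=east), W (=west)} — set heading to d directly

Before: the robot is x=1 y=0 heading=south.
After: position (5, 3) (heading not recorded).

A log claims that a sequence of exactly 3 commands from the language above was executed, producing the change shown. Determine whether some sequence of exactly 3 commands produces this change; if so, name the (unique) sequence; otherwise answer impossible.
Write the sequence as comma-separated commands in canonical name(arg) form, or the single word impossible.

back(3), face(E), move(4)

key: running move(4) before back(3) would end elsewhere — order is forced
initial: x=1 y=0 heading=south
t=1 back(3) ⇒ x=1 y=3 heading=south
t=2 face(E) ⇒ x=1 y=3 heading=east
t=3 move(4) ⇒ x=5 y=3 heading=east
all 343 alternatives checked — unique.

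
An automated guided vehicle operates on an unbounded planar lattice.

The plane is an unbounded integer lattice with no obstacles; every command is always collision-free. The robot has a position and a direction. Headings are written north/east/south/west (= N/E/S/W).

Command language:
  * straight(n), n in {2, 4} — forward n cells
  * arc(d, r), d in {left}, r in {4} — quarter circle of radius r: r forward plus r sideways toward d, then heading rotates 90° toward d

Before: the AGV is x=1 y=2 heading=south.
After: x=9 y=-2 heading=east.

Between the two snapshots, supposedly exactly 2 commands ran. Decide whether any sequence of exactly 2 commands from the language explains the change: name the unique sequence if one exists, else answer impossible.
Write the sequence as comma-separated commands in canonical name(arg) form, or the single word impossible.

arc(left, 4), straight(4)

key: order matters: swapping arc(left, 4) and straight(4) lands elsewhere
start: x=1 y=2 heading=south
1. arc(left, 4) → x=5 y=-2 heading=east
2. straight(4) → x=9 y=-2 heading=east
all 9 alternatives checked — unique.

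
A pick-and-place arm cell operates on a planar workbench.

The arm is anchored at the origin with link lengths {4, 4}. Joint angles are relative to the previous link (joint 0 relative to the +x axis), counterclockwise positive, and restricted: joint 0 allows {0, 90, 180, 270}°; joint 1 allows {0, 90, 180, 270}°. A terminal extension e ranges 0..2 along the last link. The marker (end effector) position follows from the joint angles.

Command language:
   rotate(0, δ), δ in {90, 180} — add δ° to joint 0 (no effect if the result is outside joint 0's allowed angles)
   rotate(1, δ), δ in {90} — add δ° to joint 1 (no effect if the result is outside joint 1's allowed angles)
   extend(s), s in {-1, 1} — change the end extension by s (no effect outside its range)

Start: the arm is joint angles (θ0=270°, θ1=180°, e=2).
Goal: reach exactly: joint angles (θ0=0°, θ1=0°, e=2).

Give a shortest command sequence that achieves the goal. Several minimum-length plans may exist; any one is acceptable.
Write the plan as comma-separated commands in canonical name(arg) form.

rotate(1, 90), rotate(1, 90), rotate(0, 90)

start: joint angles (θ0=270°, θ1=180°, e=2)
[1] after rotate(1, 90): joint angles (θ0=270°, θ1=270°, e=2)
[2] after rotate(1, 90): joint angles (θ0=270°, θ1=0°, e=2)
[3] after rotate(0, 90): joint angles (θ0=0°, θ1=0°, e=2)
shorter routes all fall short; 3 is best.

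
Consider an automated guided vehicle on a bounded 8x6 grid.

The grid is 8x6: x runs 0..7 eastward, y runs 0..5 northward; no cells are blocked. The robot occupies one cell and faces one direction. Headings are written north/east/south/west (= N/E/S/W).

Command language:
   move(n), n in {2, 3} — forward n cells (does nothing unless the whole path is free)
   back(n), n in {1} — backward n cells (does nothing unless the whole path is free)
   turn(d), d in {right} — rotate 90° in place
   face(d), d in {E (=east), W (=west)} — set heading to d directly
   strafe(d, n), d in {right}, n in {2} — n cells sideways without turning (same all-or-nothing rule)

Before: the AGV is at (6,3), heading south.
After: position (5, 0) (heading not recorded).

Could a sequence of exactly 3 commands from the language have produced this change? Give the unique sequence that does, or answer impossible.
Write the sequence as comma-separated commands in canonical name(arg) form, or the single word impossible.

move(3), face(E), back(1)

key: running back(1) before move(3) would end elsewhere — order is forced
t0: at (6,3), heading south
t=1 move(3) ⇒ at (6,0), heading south
t=2 face(E) ⇒ at (6,0), heading east
t=3 back(1) ⇒ at (5,0), heading east
all 343 alternatives checked — unique.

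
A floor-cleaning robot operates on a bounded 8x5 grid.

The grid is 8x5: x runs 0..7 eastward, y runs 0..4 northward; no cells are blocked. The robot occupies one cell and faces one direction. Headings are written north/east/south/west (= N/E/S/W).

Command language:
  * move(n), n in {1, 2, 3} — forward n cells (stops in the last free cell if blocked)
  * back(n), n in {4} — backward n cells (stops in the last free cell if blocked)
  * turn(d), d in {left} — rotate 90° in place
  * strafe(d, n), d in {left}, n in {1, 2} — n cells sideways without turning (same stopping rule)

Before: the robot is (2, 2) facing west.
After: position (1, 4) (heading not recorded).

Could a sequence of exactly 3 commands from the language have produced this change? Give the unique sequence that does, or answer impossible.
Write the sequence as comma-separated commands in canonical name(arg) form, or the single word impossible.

key: order matters: swapping move(1) and back(4) lands elsewhere
t0: (2, 2) facing west
1. move(1) → (1, 2) facing west
2. turn(left) → (1, 2) facing south
3. back(4) → (1, 4) facing south
uniquely the one of 343 3-step routes that fits.

move(1), turn(left), back(4)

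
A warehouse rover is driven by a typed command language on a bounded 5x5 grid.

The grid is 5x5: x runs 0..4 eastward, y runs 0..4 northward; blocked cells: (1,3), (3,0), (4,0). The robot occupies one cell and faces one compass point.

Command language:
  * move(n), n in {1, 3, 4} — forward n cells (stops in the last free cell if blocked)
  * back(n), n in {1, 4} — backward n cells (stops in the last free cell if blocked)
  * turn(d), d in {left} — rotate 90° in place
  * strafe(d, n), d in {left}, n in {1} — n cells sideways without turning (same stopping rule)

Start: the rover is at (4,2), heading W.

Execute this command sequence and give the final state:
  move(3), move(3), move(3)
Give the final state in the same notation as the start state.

start: at (4,2), heading W
t=1 move(3) ⇒ at (1,2), heading W
t=2 move(3) ⇒ at (0,2), heading W
t=3 move(3) ⇒ at (0,2), heading W

at (0,2), heading W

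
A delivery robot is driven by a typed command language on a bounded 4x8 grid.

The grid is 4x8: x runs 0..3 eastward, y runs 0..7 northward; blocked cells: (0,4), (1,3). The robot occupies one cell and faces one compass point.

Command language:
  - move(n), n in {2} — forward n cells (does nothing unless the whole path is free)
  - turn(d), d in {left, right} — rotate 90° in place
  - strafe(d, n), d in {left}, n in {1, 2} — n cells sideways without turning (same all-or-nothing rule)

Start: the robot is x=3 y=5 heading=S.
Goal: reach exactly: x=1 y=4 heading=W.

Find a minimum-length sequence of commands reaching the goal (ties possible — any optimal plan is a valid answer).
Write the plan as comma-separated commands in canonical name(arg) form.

t0: x=3 y=5 heading=S
t=1 turn(right) ⇒ x=3 y=5 heading=W
t=2 move(2) ⇒ x=1 y=5 heading=W
t=3 strafe(left, 1) ⇒ x=1 y=4 heading=W
shorter routes all fall short; 3 is best.

turn(right), move(2), strafe(left, 1)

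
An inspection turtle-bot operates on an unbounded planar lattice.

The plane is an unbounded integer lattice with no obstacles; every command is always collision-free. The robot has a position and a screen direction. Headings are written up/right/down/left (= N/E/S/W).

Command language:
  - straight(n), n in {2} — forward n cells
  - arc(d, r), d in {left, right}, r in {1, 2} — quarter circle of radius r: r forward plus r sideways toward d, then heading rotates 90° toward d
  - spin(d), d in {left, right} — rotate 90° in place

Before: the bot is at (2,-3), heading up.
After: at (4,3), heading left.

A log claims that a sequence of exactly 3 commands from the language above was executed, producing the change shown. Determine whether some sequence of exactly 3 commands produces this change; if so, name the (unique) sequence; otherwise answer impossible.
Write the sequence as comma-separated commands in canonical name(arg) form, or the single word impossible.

arc(right, 2), arc(left, 2), arc(left, 2)

key: cell and facing (now W) both changed — the 3 commands mix motion and turning
start: at (2,-3), heading up
step 1 (arc(right, 2)): at (4,-1), heading right
step 2 (arc(left, 2)): at (6,1), heading up
step 3 (arc(left, 2)): at (4,3), heading left
uniquely the one of 343 3-step routes that fits.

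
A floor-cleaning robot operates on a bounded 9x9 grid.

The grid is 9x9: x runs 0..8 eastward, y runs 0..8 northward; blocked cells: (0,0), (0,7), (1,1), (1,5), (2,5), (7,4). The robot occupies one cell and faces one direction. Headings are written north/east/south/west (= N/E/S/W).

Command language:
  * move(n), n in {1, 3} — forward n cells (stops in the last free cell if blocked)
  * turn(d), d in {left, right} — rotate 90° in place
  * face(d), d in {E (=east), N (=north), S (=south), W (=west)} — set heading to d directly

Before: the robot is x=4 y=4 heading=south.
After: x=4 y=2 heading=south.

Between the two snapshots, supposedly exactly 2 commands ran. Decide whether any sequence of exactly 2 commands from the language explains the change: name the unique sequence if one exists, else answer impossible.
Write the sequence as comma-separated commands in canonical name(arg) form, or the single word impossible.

key: still facing S at the end — nothing in the sequence rotates
t0: x=4 y=4 heading=south
step 1 (move(1)): x=4 y=3 heading=south
step 2 (move(1)): x=4 y=2 heading=south
all 64 alternatives checked — unique.

move(1), move(1)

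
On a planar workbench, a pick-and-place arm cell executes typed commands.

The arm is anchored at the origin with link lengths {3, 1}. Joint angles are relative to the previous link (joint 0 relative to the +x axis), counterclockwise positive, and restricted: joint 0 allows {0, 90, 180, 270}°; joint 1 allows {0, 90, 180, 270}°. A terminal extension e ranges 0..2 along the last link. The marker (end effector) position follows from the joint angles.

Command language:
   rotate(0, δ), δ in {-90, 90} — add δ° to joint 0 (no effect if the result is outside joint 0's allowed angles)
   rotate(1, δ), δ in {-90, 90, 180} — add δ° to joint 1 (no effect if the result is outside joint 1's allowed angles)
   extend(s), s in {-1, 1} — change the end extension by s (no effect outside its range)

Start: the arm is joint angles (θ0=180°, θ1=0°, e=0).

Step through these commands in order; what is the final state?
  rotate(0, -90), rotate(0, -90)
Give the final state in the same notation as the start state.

joint angles (θ0=0°, θ1=0°, e=0)

t0: joint angles (θ0=180°, θ1=0°, e=0)
1. rotate(0, -90) → joint angles (θ0=90°, θ1=0°, e=0)
2. rotate(0, -90) → joint angles (θ0=0°, θ1=0°, e=0)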